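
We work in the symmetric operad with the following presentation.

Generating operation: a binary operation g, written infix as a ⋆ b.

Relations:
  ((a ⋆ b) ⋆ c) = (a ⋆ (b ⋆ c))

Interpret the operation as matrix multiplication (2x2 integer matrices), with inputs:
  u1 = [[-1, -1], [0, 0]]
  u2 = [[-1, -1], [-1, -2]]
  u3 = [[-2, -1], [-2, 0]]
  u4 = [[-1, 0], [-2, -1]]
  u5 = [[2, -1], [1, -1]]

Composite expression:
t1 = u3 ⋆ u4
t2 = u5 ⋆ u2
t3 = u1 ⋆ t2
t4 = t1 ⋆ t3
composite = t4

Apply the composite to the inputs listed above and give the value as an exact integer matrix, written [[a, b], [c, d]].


[[4, -4], [2, -2]]

(u3 ⋆ u4) = [[4, 1], [2, 0]]
(u5 ⋆ u2) = [[-1, 0], [0, 1]]
(u1 ⋆ (u5 ⋆ u2)) = [[1, -1], [0, 0]]
((u3 ⋆ u4) ⋆ (u1 ⋆ (u5 ⋆ u2))) = [[4, -4], [2, -2]]


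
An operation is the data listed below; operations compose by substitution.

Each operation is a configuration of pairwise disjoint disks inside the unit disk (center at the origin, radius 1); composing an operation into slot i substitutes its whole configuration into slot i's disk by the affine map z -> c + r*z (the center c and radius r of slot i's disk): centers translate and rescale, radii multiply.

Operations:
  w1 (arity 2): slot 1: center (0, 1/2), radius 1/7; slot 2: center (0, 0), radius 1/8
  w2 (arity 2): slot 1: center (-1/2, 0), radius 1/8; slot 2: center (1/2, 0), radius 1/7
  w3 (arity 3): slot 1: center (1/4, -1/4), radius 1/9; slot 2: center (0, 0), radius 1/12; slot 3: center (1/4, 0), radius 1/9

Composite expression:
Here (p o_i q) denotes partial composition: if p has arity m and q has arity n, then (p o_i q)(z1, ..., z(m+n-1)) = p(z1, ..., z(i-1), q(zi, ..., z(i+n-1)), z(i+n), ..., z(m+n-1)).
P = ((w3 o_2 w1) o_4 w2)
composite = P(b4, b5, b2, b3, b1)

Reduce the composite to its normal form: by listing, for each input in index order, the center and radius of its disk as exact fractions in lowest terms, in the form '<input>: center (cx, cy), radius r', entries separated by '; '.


b1: center (11/36, 0), radius 1/63; b2: center (0, 0), radius 1/96; b3: center (7/36, 0), radius 1/72; b4: center (1/4, -1/4), radius 1/9; b5: center (0, 1/24), radius 1/84

Follow each b-input down from w3: c' goes to c + r*c', radius to r*r'.
b4: after 1 affine step, its disk has center (1/4, -1/4), radius 1/9
b5: after 2 affine steps, its disk has center (0, 1/24), radius 1/84
b2: after 2 affine steps, its disk has center (0, 0), radius 1/96
b3: after 2 affine steps, its disk has center (7/36, 0), radius 1/72
b1: after 2 affine steps, its disk has center (11/36, 0), radius 1/63


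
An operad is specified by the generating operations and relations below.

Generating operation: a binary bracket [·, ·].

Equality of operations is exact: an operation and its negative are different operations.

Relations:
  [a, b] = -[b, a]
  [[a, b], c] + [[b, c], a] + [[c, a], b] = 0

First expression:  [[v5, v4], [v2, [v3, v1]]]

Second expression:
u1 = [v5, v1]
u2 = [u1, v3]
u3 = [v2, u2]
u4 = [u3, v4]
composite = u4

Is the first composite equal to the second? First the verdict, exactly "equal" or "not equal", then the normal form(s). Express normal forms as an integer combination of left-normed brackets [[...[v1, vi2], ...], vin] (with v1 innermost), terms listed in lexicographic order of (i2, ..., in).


Normal form of the first expression: [[[[v1, v3], v2], v4], v5] - [[[[v1, v3], v2], v5], v4]
Normal form of the second expression: [[[[v1, v5], v3], v2], v4]
Distinct normal forms: not equal.

not equal — first [[[[v1, v3], v2], v4], v5] - [[[[v1, v3], v2], v5], v4], second [[[[v1, v5], v3], v2], v4]


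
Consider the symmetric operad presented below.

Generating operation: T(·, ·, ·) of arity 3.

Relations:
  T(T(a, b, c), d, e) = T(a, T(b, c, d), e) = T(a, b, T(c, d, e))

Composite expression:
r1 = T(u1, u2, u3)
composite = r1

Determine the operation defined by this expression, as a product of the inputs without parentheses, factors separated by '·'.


u1 · u2 · u3


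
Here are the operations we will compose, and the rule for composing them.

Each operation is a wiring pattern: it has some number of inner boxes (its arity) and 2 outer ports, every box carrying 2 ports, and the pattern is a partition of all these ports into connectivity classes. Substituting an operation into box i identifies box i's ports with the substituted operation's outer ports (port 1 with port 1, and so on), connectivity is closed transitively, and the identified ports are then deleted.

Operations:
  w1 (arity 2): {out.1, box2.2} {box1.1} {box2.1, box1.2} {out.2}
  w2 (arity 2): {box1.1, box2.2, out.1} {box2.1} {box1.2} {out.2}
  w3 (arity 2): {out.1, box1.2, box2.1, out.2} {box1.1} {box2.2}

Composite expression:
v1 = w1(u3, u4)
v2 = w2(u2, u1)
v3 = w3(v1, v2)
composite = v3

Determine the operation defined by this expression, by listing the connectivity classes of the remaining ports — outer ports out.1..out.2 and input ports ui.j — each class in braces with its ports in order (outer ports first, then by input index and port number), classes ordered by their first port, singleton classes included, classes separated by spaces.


{out.1, out.2, u1.2, u2.1} {u1.1} {u2.2} {u3.1} {u3.2, u4.1} {u4.2}

Two ports join when wires chain via w3-identified ports.
w1 over (u3, u4) gives {out.1, u4.2} {out.2} {u3.1} {u3.2, u4.1}, out.j being that stage's outer ports
w2 over (u2, u1) gives {out.1, u1.2, u2.1} {out.2} {u1.1} {u2.2}, out.j being that stage's outer ports
w3 over (u3, u4, u2, u1) gives {out.1, out.2, u1.2, u2.1} {u1.1} {u2.2} {u3.1} {u3.2, u4.1} {u4.2}, out.j being that stage's outer ports


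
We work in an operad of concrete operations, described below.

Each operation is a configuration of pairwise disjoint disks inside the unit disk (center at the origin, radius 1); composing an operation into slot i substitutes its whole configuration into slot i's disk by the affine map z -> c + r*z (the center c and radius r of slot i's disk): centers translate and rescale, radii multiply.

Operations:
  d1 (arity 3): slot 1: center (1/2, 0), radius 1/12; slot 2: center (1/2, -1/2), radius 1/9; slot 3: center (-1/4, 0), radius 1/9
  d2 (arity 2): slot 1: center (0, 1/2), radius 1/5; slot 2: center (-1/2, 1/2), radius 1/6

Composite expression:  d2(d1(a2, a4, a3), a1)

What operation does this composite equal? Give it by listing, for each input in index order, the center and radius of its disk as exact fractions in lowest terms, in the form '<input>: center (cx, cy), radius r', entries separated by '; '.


Only the slot chain above each a matters under d2; compose those maps.
input a2: applying the 2 nested substitutions gives center (1/10, 1/2), radius 1/60
input a4: applying the 2 nested substitutions gives center (1/10, 2/5), radius 1/45
input a3: applying the 2 nested substitutions gives center (-1/20, 1/2), radius 1/45
input a1: applying the 1 nested substitution gives center (-1/2, 1/2), radius 1/6

a1: center (-1/2, 1/2), radius 1/6; a2: center (1/10, 1/2), radius 1/60; a3: center (-1/20, 1/2), radius 1/45; a4: center (1/10, 2/5), radius 1/45


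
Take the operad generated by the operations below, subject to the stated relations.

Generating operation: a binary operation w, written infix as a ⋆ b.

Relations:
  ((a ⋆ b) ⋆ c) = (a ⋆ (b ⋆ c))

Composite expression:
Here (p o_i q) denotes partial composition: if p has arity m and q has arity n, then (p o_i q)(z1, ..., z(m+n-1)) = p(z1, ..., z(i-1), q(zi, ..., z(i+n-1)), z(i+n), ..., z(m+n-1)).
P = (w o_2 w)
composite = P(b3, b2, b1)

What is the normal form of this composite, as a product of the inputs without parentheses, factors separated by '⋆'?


Every regrouping of w is equal, so read the b-inputs in written order.
(b2 ⋆ b1) unparenthesizes to b2 ⋆ b1
(b3 ⋆ (b2 ⋆ b1)) unparenthesizes to b3 ⋆ b2 ⋆ b1

b3 ⋆ b2 ⋆ b1


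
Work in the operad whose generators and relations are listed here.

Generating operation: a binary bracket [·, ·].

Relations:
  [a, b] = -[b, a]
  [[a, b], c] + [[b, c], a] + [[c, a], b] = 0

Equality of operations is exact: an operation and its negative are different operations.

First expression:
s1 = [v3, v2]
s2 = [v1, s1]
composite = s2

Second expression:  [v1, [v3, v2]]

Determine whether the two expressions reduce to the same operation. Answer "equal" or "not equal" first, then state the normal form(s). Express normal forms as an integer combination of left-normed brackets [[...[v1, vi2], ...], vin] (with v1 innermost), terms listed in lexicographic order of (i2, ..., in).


equal — both sides give -[[v1, v2], v3] + [[v1, v3], v2]


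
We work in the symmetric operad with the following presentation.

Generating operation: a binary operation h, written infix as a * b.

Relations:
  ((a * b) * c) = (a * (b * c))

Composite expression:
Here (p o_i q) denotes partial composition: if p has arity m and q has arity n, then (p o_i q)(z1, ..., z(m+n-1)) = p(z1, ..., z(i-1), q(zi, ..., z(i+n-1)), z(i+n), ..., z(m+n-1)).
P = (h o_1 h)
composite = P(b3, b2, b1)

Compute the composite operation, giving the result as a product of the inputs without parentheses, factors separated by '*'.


b3 * b2 * b1

All parenthesizations of h agree; list the b-inputs left to right.
(b3 * b2) reduces to b3 * b2
((b3 * b2) * b1) reduces to b3 * b2 * b1


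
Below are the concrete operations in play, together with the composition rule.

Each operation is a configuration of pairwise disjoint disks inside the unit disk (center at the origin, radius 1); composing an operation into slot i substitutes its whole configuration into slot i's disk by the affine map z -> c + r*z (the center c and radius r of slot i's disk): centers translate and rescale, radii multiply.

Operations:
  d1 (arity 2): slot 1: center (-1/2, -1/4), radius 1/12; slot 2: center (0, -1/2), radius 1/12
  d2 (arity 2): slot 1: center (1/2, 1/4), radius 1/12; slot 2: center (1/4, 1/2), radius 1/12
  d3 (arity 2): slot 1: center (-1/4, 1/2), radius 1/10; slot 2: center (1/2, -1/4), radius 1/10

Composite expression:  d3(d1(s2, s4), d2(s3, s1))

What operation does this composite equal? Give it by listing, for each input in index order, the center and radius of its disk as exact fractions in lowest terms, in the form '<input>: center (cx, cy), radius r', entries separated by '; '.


s1: center (21/40, -1/5), radius 1/120; s2: center (-3/10, 19/40), radius 1/120; s3: center (11/20, -9/40), radius 1/120; s4: center (-1/4, 9/20), radius 1/120

Only the slot chain above each s matters under d3; compose those maps.
tracing s2 down its 2-map path: center (-3/10, 19/40), radius 1/120
tracing s4 down its 2-map path: center (-1/4, 9/20), radius 1/120
tracing s3 down its 2-map path: center (11/20, -9/40), radius 1/120
tracing s1 down its 2-map path: center (21/40, -1/5), radius 1/120


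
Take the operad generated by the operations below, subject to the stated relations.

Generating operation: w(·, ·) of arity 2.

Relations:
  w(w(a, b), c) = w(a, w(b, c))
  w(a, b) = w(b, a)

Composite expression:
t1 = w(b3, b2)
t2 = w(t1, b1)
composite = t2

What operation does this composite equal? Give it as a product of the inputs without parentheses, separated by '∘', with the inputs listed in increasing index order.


b1 ∘ b2 ∘ b3

Both nesting and order wash out for w; what remains is which b's occur.
w(b3, b2) spells out as b3 ∘ b2
w(w(b3, b2), b1) spells out as b3 ∘ b2 ∘ b1
sorting the factors by input index: b1 ∘ b2 ∘ b3


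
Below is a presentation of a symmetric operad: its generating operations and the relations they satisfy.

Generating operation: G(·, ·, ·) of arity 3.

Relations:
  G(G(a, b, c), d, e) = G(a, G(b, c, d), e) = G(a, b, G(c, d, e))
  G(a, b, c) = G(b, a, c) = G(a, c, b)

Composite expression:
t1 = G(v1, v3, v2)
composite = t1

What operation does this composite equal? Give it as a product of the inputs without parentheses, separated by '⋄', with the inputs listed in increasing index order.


Reordering under G is free, so list the v-inputs canonically.
G(v1, v3, v2) linearizes to v1 ⋄ v3 ⋄ v2
putting the inputs in ascending order: v1 ⋄ v2 ⋄ v3

v1 ⋄ v2 ⋄ v3


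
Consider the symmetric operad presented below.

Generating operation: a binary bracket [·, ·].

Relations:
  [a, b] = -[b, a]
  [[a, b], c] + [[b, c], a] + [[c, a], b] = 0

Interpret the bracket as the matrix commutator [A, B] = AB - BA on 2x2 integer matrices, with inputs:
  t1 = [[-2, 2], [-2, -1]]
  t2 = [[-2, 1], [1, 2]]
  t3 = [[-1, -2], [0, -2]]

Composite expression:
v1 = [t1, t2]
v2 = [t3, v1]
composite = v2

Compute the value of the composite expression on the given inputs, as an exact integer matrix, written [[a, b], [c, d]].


[t1, t2] = [[4, 7], [9, -4]]
[t3, [t1, t2]] = [[-18, 23], [-9, 18]]

[[-18, 23], [-9, 18]]


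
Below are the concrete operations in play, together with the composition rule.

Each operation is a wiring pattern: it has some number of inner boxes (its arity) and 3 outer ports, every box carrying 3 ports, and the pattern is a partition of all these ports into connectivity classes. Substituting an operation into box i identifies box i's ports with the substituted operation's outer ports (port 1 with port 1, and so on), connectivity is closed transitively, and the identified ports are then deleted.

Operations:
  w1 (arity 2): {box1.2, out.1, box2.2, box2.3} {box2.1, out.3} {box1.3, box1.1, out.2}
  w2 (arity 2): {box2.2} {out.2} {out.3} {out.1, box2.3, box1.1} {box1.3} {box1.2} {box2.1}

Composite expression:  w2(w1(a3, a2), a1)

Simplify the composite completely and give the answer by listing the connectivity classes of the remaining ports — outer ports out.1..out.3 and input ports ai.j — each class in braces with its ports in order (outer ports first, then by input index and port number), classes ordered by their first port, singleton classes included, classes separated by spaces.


{out.1, a1.3, a2.2, a2.3, a3.2} {out.2} {out.3} {a1.1} {a1.2} {a2.1} {a3.1, a3.3}

After gluing at w2, chains via deleted ports link the a-ports.
through w1, on inputs (a3, a2): {out.1, a2.2, a2.3, a3.2} {out.2, a3.1, a3.3} {out.3, a2.1} (out.j = stage outer ports)
through w2, on inputs (a3, a2, a1): {out.1, a1.3, a2.2, a2.3, a3.2} {out.2} {out.3} {a1.1} {a1.2} {a2.1} {a3.1, a3.3} (out.j = stage outer ports)


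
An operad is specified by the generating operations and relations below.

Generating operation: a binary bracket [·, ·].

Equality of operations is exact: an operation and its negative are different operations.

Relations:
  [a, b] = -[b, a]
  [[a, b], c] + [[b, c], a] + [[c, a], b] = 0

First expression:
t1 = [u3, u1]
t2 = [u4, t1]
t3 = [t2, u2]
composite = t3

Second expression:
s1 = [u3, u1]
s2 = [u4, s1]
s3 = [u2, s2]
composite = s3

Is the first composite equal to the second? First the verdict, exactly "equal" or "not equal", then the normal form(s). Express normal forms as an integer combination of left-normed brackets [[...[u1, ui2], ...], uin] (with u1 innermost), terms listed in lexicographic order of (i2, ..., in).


not equal; first: [[[u1, u3], u4], u2]; second: -[[[u1, u3], u4], u2]

The first expression, normalized: [[[u1, u3], u4], u2]
The second expression, normalized: -[[[u1, u3], u4], u2]
They disagree, so not equal.


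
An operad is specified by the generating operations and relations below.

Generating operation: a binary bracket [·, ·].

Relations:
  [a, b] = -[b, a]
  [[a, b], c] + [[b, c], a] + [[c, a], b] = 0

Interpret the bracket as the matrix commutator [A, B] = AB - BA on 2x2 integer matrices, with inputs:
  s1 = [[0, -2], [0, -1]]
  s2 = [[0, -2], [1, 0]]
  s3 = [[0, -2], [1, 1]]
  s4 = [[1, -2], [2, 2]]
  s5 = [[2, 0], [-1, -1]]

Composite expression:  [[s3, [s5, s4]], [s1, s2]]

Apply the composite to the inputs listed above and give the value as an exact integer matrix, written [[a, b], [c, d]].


[[-16, -72], [68, 16]]

[s5, s4] = [[-2, -6], [-5, 2]]
[s3, [s5, s4]] = [[16, -2], [-9, -16]]
[s1, s2] = [[-2, -2], [-1, 2]]
[[s3, [s5, s4]], [s1, s2]] = [[-16, -72], [68, 16]]


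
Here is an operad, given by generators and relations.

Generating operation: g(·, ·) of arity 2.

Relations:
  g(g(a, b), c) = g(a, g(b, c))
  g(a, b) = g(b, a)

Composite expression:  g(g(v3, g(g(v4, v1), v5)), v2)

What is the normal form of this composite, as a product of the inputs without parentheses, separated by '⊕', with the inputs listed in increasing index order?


v1 ⊕ v2 ⊕ v3 ⊕ v4 ⊕ v5


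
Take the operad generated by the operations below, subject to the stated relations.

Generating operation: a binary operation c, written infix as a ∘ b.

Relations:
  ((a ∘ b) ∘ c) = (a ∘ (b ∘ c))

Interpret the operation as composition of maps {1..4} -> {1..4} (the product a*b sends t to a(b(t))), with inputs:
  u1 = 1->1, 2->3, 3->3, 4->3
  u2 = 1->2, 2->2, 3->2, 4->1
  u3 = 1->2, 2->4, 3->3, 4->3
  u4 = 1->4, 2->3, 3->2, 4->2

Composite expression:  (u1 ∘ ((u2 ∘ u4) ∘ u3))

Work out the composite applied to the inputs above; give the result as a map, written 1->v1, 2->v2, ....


1->3, 2->3, 3->3, 4->3

(u2 ∘ u4) = 1->1, 2->2, 3->2, 4->2
((u2 ∘ u4) ∘ u3) = 1->2, 2->2, 3->2, 4->2
(u1 ∘ ((u2 ∘ u4) ∘ u3)) = 1->3, 2->3, 3->3, 4->3


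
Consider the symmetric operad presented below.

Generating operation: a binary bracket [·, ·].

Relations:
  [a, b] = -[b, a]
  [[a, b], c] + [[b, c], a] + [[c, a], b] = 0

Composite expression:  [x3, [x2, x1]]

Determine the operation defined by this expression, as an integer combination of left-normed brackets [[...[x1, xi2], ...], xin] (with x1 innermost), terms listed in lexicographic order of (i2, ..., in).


In the tensor algebra, words opening x1 carry the x1-anchored form.
Composite bracket: [x3, [x2, x1]]
Expanding via [a, b] = ab - ba: 4 signed words (2^2 = 4).
Words beginning with x1 determine it all:
  x1x2x3 appears with sign +1, giving the term +[[x1, x2], x3]

[[x1, x2], x3]


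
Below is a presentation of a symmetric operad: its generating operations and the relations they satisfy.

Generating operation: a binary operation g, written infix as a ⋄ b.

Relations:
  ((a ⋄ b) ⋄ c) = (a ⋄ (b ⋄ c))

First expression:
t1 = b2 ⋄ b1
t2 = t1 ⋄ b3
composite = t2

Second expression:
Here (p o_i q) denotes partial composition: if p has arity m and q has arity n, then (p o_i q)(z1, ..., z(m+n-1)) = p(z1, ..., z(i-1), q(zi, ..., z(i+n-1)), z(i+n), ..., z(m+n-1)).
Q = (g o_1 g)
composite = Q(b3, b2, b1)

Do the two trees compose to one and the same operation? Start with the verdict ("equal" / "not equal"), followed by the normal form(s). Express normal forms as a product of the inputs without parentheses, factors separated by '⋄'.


not equal; first: b2 ⋄ b1 ⋄ b3; second: b3 ⋄ b2 ⋄ b1

The first expression reduces to b2 ⋄ b1 ⋄ b3
The second expression reduces to b3 ⋄ b2 ⋄ b1
No match — not equal.


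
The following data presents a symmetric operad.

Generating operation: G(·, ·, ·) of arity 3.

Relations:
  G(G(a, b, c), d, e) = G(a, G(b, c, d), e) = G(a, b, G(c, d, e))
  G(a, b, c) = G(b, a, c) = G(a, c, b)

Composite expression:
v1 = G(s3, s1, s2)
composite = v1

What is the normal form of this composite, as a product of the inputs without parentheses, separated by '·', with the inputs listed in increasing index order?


s1 · s2 · s3

Shape and order are irrelevant to G; the s-input set decides.
G(s3, s1, s2) reduces to s3 · s1 · s2
rearranged into index order: s1 · s2 · s3


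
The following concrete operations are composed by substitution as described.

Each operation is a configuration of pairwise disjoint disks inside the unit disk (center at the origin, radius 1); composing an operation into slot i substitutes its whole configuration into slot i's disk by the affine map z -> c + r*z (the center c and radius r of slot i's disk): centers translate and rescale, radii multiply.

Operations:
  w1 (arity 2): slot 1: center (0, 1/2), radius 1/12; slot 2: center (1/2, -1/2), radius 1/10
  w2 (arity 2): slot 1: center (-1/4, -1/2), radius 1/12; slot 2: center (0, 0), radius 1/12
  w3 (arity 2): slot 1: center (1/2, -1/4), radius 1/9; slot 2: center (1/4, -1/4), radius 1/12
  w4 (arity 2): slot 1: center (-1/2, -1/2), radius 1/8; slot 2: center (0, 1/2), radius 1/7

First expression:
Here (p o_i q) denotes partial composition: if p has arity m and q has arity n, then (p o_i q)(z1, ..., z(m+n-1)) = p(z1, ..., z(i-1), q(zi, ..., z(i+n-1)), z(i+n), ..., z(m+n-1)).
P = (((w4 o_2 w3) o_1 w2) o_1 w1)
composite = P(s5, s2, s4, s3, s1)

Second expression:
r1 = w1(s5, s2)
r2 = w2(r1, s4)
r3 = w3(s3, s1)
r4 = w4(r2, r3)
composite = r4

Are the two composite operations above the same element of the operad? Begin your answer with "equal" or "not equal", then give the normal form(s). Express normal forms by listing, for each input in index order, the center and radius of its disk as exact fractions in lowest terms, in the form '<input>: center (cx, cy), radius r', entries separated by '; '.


equal: each reduces to s1: center (1/28, 13/28), radius 1/84; s2: center (-101/192, -109/192), radius 1/960; s3: center (1/14, 13/28), radius 1/63; s4: center (-1/2, -1/2), radius 1/96; s5: center (-17/32, -107/192), radius 1/1152

The first expression, normalized: s1: center (1/28, 13/28), radius 1/84; s2: center (-101/192, -109/192), radius 1/960; s3: center (1/14, 13/28), radius 1/63; s4: center (-1/2, -1/2), radius 1/96; s5: center (-17/32, -107/192), radius 1/1152
The second expression, normalized: s1: center (1/28, 13/28), radius 1/84; s2: center (-101/192, -109/192), radius 1/960; s3: center (1/14, 13/28), radius 1/63; s4: center (-1/2, -1/2), radius 1/96; s5: center (-17/32, -107/192), radius 1/1152
One common form — equal.


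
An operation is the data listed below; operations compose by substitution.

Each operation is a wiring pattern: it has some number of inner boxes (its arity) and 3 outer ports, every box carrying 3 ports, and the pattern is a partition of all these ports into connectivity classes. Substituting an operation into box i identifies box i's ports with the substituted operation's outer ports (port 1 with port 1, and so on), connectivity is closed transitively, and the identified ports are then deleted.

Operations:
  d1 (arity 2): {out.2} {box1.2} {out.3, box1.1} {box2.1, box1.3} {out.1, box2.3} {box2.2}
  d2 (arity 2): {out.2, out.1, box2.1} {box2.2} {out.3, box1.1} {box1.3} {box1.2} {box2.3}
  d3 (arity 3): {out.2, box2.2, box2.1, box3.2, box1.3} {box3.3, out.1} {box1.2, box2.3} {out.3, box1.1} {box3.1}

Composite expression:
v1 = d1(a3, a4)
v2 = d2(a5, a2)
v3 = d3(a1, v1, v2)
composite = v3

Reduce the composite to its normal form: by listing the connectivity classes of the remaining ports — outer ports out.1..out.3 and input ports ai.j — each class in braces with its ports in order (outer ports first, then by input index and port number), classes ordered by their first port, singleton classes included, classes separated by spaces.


{out.1, a5.1} {out.2, a1.3, a2.1, a4.3} {out.3, a1.1} {a1.2, a3.1} {a2.2} {a2.3} {a3.2} {a3.3, a4.1} {a4.2} {a5.2} {a5.3}

Treat the ports identified at d3 as solder joints: merge, then drop.
d1 over (a3, a4) gives {out.1, a4.3} {out.2} {out.3, a3.1} {a3.2} {a3.3, a4.1} {a4.2}, out.j being that stage's outer ports
d2 over (a5, a2) gives {out.1, out.2, a2.1} {out.3, a5.1} {a2.2} {a2.3} {a5.2} {a5.3}, out.j being that stage's outer ports
d3 over (a1, a3, a4, a5, a2) gives {out.1, a5.1} {out.2, a1.3, a2.1, a4.3} {out.3, a1.1} {a1.2, a3.1} {a2.2} {a2.3} {a3.2} {a3.3, a4.1} {a4.2} {a5.2} {a5.3}, out.j being that stage's outer ports


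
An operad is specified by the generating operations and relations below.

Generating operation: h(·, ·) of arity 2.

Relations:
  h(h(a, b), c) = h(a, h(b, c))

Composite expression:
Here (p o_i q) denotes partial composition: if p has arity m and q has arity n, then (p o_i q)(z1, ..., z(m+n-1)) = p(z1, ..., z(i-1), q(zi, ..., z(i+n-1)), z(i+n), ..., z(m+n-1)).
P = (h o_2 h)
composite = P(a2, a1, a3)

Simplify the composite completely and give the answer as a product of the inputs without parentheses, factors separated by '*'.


a2 * a1 * a3

Under associativity of h, the answer is the a's in reading order.
h(a1, a3) linearizes to a1 * a3
h(a2, h(a1, a3)) linearizes to a2 * a1 * a3


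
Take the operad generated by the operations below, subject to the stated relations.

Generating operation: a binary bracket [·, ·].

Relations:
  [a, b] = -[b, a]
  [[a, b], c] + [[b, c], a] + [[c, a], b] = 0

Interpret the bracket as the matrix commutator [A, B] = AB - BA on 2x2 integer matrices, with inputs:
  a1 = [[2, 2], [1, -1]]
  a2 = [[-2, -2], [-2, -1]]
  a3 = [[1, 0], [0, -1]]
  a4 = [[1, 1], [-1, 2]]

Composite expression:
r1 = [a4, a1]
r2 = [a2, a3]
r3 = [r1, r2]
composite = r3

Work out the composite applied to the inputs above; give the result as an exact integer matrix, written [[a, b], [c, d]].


[[28, 24], [24, -28]]

[a4, a1] = [[3, -5], [-2, -3]]
[a2, a3] = [[0, 4], [-4, 0]]
[[a4, a1], [a2, a3]] = [[28, 24], [24, -28]]


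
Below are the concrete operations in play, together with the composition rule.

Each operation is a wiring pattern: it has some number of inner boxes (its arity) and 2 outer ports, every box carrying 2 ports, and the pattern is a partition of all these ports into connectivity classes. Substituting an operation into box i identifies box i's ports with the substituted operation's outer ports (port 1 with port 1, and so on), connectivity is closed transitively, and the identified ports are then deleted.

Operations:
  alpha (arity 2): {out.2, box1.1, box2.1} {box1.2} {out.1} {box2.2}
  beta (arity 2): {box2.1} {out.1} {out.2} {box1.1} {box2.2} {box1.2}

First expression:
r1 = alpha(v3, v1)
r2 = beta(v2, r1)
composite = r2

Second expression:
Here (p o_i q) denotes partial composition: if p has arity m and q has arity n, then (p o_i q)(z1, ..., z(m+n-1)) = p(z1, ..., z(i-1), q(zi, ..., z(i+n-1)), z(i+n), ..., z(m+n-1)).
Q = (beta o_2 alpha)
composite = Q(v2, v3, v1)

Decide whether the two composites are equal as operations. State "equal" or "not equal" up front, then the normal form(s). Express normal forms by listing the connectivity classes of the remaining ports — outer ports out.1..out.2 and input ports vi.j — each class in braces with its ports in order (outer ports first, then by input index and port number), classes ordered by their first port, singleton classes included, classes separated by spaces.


equal: each reduces to {out.1} {out.2} {v1.1, v3.1} {v1.2} {v2.1} {v2.2} {v3.2}

Reducing the first expression gives {out.1} {out.2} {v1.1, v3.1} {v1.2} {v2.1} {v2.2} {v3.2}
Reducing the second expression gives {out.1} {out.2} {v1.1, v3.1} {v1.2} {v2.1} {v2.2} {v3.2}
Both agree, so they are equal.


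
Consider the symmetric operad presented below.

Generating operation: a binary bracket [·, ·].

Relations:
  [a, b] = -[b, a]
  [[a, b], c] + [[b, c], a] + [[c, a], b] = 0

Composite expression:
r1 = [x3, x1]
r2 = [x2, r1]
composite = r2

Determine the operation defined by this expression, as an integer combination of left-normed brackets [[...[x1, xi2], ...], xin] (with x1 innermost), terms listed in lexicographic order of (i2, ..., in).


[[x1, x3], x2]

In the tensor algebra, words opening x1 carry the x1-anchored form.
Composite bracket: [x2, [x3, x1]]
Under [a, b] = ab - ba we get 4 signed associative words (2^2 = 4).
Words beginning with x1 determine it all:
  sign of x1x3x2 is +1, so it contributes +[[x1, x3], x2]


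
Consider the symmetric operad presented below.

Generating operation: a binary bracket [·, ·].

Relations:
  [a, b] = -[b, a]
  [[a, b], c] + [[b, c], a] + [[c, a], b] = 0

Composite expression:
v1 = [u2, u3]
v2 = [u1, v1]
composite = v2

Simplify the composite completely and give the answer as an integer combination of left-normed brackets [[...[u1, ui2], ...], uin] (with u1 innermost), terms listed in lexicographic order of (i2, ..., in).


A multilinear Lie element is pinned by u1-initial words (u1 innermost).
Composite bracket: [u1, [u2, u3]]
Applying ab - ba throughout gives 4 signed words (2^2 = 4).
Words beginning with u1 determine it all:
  from u1u2u3, sign +1: term +[[u1, u2], u3]
  from u1u3u2, sign -1: term -[[u1, u3], u2]

[[u1, u2], u3] - [[u1, u3], u2]


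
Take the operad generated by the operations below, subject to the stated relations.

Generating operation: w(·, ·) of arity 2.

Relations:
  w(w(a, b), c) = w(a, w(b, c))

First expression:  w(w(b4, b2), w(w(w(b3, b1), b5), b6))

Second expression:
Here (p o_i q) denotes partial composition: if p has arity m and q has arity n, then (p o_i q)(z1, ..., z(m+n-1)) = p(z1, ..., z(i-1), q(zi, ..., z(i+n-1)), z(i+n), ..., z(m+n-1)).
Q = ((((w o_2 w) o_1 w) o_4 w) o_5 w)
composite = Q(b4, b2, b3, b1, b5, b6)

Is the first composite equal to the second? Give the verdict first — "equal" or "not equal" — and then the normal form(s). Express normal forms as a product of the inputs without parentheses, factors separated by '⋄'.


In normal form, the first expression is b4 ⋄ b2 ⋄ b3 ⋄ b1 ⋄ b5 ⋄ b6
In normal form, the second expression is b4 ⋄ b2 ⋄ b3 ⋄ b1 ⋄ b5 ⋄ b6
The normal forms match — equal.

equal — both sides give b4 ⋄ b2 ⋄ b3 ⋄ b1 ⋄ b5 ⋄ b6


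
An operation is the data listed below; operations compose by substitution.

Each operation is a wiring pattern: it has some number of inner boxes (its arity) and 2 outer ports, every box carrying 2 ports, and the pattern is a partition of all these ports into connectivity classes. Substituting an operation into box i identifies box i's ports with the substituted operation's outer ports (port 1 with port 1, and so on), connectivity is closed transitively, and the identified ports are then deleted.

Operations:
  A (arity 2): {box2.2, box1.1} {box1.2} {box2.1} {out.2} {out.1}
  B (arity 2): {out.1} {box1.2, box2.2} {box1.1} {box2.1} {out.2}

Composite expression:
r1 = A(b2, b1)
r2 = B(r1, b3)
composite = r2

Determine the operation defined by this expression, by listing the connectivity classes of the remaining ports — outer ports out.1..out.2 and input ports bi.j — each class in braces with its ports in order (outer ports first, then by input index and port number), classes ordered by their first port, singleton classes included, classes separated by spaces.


{out.1} {out.2} {b1.1} {b1.2, b2.1} {b2.2} {b3.1} {b3.2}

After gluing at B, chains via deleted ports link the b-ports.
stage A: inputs (b2, b1), connectivity {out.1} {out.2} {b1.1} {b1.2, b2.1} {b2.2}, out.j its boundary
stage B: inputs (b2, b1, b3), connectivity {out.1} {out.2} {b1.1} {b1.2, b2.1} {b2.2} {b3.1} {b3.2}, out.j its boundary


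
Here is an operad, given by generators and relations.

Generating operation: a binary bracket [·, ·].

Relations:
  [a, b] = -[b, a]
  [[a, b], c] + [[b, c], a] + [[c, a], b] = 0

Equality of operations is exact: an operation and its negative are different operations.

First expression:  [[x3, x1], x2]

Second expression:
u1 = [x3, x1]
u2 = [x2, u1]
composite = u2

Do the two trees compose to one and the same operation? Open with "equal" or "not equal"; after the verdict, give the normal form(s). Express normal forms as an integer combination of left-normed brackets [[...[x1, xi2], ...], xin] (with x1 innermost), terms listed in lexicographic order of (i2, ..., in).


not equal; first: -[[x1, x3], x2]; second: [[x1, x3], x2]

The first expression, normalized: -[[x1, x3], x2]
The second expression, normalized: [[x1, x3], x2]
They disagree, so not equal.


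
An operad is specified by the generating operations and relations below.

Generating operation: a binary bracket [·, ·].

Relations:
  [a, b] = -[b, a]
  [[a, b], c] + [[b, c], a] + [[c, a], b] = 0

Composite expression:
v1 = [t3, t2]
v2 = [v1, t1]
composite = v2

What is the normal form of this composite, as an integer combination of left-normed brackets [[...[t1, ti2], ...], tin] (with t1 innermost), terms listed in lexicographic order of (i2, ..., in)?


Skip Jacobi rewriting: expand, keep t1-initial words, read off terms.
Composite bracket: [[t3, t2], t1]
Expanding via [a, b] = ab - ba: 4 signed words (2^2 = 4).
Keep just the words that open with t1:
  the word t1t2t3 carries sign +1 and contributes +[[t1, t2], t3]
  the word t1t3t2 carries sign -1 and contributes -[[t1, t3], t2]

[[t1, t2], t3] - [[t1, t3], t2]


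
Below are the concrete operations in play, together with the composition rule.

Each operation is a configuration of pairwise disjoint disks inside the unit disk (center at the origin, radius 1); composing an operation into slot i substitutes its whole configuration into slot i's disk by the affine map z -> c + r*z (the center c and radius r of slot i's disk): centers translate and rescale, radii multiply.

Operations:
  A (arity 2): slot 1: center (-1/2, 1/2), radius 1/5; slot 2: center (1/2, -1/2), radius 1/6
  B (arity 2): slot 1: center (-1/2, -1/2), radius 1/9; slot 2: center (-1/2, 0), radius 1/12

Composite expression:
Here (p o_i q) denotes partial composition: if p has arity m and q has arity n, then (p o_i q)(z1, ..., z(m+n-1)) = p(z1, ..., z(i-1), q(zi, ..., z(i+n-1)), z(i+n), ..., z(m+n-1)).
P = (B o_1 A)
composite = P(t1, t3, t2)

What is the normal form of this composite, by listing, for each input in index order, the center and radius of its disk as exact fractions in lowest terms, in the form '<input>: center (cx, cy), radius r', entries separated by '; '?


t1: center (-5/9, -4/9), radius 1/45; t2: center (-1/2, 0), radius 1/12; t3: center (-4/9, -5/9), radius 1/54

Below B, radii multiply path by path; the t-disk centers shift.
input t1: applying the 2 nested substitutions gives center (-5/9, -4/9), radius 1/45
input t3: applying the 2 nested substitutions gives center (-4/9, -5/9), radius 1/54
input t2: applying the 1 nested substitution gives center (-1/2, 0), radius 1/12


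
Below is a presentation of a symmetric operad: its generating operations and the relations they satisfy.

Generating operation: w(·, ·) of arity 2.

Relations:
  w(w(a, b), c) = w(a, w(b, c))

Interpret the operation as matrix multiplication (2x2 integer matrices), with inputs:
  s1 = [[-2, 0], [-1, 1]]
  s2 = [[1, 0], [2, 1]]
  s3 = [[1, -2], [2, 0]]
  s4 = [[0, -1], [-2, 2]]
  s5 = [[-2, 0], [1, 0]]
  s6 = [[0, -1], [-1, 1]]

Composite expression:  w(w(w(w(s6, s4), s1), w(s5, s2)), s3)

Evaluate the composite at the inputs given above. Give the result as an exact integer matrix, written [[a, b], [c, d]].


[[2, -4], [1, -2]]

w(s6, s4) = [[2, -2], [-2, 3]]
w(w(s6, s4), s1) = [[-2, -2], [1, 3]]
w(s5, s2) = [[-2, 0], [1, 0]]
w(w(w(s6, s4), s1), w(s5, s2)) = [[2, 0], [1, 0]]
w(w(w(w(s6, s4), s1), w(s5, s2)), s3) = [[2, -4], [1, -2]]


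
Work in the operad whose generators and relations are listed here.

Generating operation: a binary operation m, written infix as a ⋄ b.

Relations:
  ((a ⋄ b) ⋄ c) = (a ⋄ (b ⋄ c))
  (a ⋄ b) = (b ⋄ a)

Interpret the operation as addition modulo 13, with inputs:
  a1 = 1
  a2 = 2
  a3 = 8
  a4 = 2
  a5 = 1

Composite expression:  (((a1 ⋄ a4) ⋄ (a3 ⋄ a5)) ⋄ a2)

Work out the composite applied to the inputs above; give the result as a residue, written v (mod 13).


1 (mod 13)


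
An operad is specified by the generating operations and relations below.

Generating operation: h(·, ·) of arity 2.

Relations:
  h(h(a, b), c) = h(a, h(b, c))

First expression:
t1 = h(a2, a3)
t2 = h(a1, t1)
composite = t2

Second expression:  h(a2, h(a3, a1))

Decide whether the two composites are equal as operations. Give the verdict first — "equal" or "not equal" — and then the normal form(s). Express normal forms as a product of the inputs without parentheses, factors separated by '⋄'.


The first composite normalizes to a1 ⋄ a2 ⋄ a3
The second composite normalizes to a2 ⋄ a3 ⋄ a1
Different reductions; not equal.

not equal — first a1 ⋄ a2 ⋄ a3, second a2 ⋄ a3 ⋄ a1


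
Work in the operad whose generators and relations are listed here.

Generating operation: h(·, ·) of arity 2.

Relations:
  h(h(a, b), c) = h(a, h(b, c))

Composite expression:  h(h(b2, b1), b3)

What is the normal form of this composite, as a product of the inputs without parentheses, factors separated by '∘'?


The h-tree's shape is irrelevant; the b-reading-order decides.
h(b2, b1) collapses to b2 ∘ b1
h(h(b2, b1), b3) collapses to b2 ∘ b1 ∘ b3

b2 ∘ b1 ∘ b3


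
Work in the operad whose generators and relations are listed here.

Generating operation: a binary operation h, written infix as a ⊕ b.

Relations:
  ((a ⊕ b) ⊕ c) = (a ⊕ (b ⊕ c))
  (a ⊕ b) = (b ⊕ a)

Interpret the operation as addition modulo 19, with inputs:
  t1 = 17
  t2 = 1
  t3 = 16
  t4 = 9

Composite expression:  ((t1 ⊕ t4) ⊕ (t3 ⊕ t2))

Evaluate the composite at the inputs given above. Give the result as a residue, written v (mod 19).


5 (mod 19)


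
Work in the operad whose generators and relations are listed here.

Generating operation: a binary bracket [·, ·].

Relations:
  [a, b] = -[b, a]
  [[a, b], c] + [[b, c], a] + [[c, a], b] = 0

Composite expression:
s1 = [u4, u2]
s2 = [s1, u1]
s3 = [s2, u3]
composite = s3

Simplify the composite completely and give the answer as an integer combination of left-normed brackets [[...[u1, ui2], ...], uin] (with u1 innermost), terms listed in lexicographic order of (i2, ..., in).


Expand each bracket as ab - ba; the u1-initial words give the coefficients.
Composite bracket: [[[u4, u2], u1], u3]
Applying ab - ba throughout gives 8 signed words (2^3 = 8).
Collect the words opening with u1:
  the word u1u2u4u3 carries sign +1 and contributes +[[[u1, u2], u4], u3]
  the word u1u4u2u3 carries sign -1 and contributes -[[[u1, u4], u2], u3]

[[[u1, u2], u4], u3] - [[[u1, u4], u2], u3]


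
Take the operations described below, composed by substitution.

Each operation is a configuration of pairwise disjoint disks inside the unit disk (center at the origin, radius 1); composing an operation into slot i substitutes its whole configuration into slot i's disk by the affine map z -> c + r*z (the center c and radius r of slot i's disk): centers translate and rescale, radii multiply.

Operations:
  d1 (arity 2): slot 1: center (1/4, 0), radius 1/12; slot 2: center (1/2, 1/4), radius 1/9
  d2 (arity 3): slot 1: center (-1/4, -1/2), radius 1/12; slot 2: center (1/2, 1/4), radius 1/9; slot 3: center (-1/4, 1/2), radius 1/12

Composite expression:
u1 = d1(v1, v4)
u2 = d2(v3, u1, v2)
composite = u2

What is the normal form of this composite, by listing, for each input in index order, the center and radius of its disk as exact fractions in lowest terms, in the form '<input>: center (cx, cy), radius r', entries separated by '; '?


Nesting under d2 composes maps z -> c + r*z down each v-path.
input v3: applying the 1 nested substitution gives center (-1/4, -1/2), radius 1/12
input v1: applying the 2 nested substitutions gives center (19/36, 1/4), radius 1/108
input v4: applying the 2 nested substitutions gives center (5/9, 5/18), radius 1/81
input v2: applying the 1 nested substitution gives center (-1/4, 1/2), radius 1/12

v1: center (19/36, 1/4), radius 1/108; v2: center (-1/4, 1/2), radius 1/12; v3: center (-1/4, -1/2), radius 1/12; v4: center (5/9, 5/18), radius 1/81


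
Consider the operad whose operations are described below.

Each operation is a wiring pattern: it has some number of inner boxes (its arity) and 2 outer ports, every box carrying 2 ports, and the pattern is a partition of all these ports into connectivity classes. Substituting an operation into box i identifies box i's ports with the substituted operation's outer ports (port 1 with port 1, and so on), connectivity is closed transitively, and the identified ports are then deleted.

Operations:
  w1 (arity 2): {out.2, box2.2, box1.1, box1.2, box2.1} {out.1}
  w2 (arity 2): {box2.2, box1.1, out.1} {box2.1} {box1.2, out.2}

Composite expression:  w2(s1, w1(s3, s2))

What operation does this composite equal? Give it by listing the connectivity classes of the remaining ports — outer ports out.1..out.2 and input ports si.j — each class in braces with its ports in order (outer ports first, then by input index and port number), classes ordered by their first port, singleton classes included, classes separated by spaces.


After gluing at w2, chains via deleted ports link the s-ports.
the subtree at w1 composes to {out.1} {out.2, s2.1, s2.2, s3.1, s3.2} on (s3, s2); out.j = own outer ports
the subtree at w2 composes to {out.1, s1.1, s2.1, s2.2, s3.1, s3.2} {out.2, s1.2} on (s1, s3, s2); out.j = own outer ports

{out.1, s1.1, s2.1, s2.2, s3.1, s3.2} {out.2, s1.2}
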